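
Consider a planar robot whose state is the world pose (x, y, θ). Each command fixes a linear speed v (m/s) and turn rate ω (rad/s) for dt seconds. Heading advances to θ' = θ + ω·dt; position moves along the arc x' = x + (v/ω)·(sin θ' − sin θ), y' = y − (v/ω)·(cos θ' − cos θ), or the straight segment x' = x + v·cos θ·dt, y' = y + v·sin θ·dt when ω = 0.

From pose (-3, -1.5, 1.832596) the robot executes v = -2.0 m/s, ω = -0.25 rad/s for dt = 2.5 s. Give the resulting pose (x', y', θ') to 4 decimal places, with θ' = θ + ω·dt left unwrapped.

θ' = 1.8326 + -0.25·2.5 = 1.2076
R = v/ω = -2.0/-0.25 = 8.0000
x' = -3 + 8.0000·(sin 1.2076 − sin 1.8326) = -3.2493
y' = -1.5 − 8.0000·(cos 1.2076 − cos 1.8326) = -6.4127

(-3.2493, -6.4127, 1.2076)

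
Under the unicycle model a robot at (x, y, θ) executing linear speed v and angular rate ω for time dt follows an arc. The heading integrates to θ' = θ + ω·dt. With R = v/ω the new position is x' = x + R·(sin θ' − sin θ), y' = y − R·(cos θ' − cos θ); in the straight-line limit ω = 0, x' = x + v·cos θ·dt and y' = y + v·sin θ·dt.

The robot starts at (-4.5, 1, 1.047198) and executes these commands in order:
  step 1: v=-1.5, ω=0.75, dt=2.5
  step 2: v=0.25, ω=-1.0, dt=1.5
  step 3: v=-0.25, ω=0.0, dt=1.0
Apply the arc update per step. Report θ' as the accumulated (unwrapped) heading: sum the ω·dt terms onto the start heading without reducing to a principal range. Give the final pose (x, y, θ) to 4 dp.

(-3.4331, -1.9183, 1.4222)

step 1: θ'=2.9222 (R=-2.0000) → pose (-3.2032, -1.9521, 2.9222)
step 2: θ'=1.4222 (R=-0.2500) → pose (-3.3961, -1.6710, 1.4222)
step 3: θ'=1.4222 (straight) → pose (-3.4331, -1.9183, 1.4222)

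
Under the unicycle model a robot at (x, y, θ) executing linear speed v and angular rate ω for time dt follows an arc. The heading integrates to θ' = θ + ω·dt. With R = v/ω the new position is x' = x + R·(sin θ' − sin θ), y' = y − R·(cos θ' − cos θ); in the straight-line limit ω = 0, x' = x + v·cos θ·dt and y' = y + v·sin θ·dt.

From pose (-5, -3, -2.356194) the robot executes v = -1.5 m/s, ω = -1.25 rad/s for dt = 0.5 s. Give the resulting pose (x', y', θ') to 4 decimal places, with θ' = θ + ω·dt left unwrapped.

θ' = -2.3562 + -1.25·0.5 = -2.9812
R = v/ω = -1.5/-1.25 = 1.2000
x' = -5 + 1.2000·(sin -2.9812 − sin -2.3562) = -4.3431
y' = -3 − 1.2000·(cos -2.9812 − cos -2.3562) = -2.6639

(-4.3431, -2.6639, -2.9812)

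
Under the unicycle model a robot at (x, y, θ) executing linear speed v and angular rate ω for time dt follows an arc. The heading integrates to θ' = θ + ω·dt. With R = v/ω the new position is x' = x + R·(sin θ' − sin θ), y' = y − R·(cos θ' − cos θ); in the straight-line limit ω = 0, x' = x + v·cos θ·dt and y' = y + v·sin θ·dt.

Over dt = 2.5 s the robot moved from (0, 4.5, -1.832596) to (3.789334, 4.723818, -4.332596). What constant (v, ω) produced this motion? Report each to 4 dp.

v = -2.0000, ω = -1.0000

Δθ = -4.332596 − -1.832596 = -2.500000
ω = Δθ/dt = -2.500000/2.5 = -1.0000
R = Δx/(sin θ' − sin θ) = 2.0000
v = R·ω = 2.0000·-1.0000 = -2.0000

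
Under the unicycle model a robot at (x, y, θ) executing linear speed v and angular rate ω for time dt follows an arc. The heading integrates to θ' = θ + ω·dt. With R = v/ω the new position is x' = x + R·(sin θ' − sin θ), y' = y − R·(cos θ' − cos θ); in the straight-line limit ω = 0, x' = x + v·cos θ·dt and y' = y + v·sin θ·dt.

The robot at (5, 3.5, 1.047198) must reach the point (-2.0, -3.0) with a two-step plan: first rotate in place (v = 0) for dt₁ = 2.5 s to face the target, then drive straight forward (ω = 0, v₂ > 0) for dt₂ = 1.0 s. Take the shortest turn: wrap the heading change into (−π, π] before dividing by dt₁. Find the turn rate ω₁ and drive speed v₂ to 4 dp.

ω₁ = 1.1371, v₂ = 9.5525

heading to target = atan2(-3−3.5, -2−5) = -2.3932
Δθ = wrap(-2.3932 − 1.0472) = 2.8428; ω₁ = Δθ/dt₁ = 1.1371
distance = √((-2−5)² + (-3−3.5)²) = 9.5525; v₂ = distance/dt₂ = 9.5525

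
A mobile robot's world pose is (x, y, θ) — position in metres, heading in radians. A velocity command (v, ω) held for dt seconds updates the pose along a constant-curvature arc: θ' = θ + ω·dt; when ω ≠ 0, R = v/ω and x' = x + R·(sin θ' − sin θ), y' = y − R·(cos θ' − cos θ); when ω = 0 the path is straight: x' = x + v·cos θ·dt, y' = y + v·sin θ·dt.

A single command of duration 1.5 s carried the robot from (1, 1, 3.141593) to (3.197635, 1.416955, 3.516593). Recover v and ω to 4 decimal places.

Δθ = 3.516593 − 3.141593 = 0.375000
ω = Δθ/dt = 0.375000/1.5 = 0.2500
R = Δx/(sin θ' − sin θ) = -6.0000
v = R·ω = -6.0000·0.2500 = -1.5000

v = -1.5000, ω = 0.2500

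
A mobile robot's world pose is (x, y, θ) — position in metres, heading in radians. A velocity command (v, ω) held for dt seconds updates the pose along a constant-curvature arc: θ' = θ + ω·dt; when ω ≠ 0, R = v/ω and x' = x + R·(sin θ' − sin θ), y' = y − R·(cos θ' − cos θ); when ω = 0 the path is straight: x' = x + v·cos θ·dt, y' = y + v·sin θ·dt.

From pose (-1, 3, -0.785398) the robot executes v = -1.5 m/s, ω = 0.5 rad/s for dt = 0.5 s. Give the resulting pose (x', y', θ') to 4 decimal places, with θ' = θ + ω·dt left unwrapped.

(-1.5908, 3.4589, -0.5354)

θ' = -0.7854 + 0.5·0.5 = -0.5354
R = v/ω = -1.5/0.5 = -3.0000
x' = -1 + -3.0000·(sin -0.5354 − sin -0.7854) = -1.5908
y' = 3 − -3.0000·(cos -0.5354 − cos -0.7854) = 3.4589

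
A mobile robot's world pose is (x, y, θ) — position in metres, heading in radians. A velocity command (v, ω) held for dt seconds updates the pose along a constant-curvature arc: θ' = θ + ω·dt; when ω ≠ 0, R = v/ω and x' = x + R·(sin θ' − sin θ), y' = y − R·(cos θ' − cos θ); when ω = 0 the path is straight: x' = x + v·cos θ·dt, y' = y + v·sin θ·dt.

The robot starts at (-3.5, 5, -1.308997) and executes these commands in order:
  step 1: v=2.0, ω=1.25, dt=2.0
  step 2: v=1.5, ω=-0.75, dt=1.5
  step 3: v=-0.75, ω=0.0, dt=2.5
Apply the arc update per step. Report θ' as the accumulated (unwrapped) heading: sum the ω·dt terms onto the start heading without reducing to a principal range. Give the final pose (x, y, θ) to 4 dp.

(-0.6139, 5.9515, 0.0660)

step 1: θ'=1.1910 (R=1.6000) → pose (-0.4685, 4.8209, 1.1910)
step 2: θ'=0.0660 (R=-2.0000) → pose (1.2570, 6.0751, 0.0660)
step 3: θ'=0.0660 (straight) → pose (-0.6139, 5.9515, 0.0660)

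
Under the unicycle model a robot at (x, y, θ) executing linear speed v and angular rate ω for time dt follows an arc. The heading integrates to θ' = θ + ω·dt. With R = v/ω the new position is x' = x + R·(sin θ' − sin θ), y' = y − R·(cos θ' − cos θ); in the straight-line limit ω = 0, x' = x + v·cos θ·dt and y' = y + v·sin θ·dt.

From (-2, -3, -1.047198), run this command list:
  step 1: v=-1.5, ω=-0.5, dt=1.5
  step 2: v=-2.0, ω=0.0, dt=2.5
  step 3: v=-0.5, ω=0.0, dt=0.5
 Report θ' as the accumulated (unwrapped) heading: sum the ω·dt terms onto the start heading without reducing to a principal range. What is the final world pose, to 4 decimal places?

step 1: θ'=-1.7972 (R=3.0000) → pose (-2.3254, -0.8266, -1.7972)
step 2: θ'=-1.7972 (straight) → pose (-1.2030, 4.0458, -1.7972)
step 3: θ'=-1.7972 (straight) → pose (-1.1469, 4.2894, -1.7972)

(-1.1469, 4.2894, -1.7972)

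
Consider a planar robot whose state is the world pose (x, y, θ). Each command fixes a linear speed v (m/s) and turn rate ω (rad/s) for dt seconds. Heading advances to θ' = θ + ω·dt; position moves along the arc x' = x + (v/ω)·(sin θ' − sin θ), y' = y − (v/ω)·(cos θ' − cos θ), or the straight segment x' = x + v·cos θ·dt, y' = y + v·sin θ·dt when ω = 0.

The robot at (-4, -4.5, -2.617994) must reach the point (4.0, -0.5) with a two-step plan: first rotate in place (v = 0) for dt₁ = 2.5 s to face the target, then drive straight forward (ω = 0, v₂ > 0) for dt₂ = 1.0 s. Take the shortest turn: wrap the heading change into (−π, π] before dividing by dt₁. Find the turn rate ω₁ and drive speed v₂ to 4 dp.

ω₁ = 1.2327, v₂ = 8.9443

heading to target = atan2(-0.5−-4.5, 4−-4) = 0.4636
Δθ = wrap(0.4636 − -2.6180) = 3.0816; ω₁ = Δθ/dt₁ = 1.2327
distance = √((4−-4)² + (-0.5−-4.5)²) = 8.9443; v₂ = distance/dt₂ = 8.9443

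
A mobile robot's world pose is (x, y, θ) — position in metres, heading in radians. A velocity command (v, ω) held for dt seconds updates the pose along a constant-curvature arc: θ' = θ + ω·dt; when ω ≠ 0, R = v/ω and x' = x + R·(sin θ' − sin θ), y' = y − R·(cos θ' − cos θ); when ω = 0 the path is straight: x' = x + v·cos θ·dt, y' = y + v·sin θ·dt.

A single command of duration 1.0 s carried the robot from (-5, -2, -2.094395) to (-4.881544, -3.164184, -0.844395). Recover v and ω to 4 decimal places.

v = 1.2500, ω = 1.2500

Δθ = -0.844395 − -2.094395 = 1.250000
ω = Δθ/dt = 1.250000/1.0 = 1.2500
R = −Δy/(cos θ' − cos θ) = 1.0000
v = R·ω = 1.0000·1.2500 = 1.2500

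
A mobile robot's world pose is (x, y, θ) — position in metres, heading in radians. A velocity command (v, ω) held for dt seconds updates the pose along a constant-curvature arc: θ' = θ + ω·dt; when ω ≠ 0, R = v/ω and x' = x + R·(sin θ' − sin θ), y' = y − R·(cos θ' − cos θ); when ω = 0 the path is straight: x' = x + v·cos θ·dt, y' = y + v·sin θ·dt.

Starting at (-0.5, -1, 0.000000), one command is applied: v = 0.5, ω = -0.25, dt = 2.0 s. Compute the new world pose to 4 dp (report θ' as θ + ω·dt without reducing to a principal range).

θ' = 0.0000 + -0.25·2.0 = -0.5000
R = v/ω = 0.5/-0.25 = -2.0000
x' = -0.5 + -2.0000·(sin -0.5000 − sin 0.0000) = 0.4589
y' = -1 − -2.0000·(cos -0.5000 − cos 0.0000) = -1.2448

(0.4589, -1.2448, -0.5000)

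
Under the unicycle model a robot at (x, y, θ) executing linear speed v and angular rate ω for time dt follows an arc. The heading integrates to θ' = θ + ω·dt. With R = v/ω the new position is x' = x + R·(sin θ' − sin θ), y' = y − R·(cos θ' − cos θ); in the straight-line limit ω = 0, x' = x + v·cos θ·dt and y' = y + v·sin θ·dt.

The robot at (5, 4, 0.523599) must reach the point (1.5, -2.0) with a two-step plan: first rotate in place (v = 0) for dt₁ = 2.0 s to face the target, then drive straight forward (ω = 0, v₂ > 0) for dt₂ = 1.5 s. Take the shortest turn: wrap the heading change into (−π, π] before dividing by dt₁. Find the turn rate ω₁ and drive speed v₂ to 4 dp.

ω₁ = -1.3112, v₂ = 4.6308

heading to target = atan2(-2−4, 1.5−5) = -2.0989
Δθ = wrap(-2.0989 − 0.5236) = -2.6225; ω₁ = Δθ/dt₁ = -1.3112
distance = √((1.5−5)² + (-2−4)²) = 6.9462; v₂ = distance/dt₂ = 4.6308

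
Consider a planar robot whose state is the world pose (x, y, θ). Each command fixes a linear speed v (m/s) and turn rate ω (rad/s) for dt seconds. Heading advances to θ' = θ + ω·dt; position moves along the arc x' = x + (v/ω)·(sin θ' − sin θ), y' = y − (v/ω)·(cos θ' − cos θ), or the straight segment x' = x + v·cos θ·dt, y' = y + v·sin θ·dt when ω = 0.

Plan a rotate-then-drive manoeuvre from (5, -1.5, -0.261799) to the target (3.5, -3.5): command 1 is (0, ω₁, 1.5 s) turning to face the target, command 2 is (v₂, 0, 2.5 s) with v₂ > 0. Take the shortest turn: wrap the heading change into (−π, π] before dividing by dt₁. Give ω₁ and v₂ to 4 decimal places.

ω₁ = -1.3017, v₂ = 1.0000

heading to target = atan2(-3.5−-1.5, 3.5−5) = -2.2143
Δθ = wrap(-2.2143 − -0.2618) = -1.9525; ω₁ = Δθ/dt₁ = -1.3017
distance = √((3.5−5)² + (-3.5−-1.5)²) = 2.5000; v₂ = distance/dt₂ = 1.0000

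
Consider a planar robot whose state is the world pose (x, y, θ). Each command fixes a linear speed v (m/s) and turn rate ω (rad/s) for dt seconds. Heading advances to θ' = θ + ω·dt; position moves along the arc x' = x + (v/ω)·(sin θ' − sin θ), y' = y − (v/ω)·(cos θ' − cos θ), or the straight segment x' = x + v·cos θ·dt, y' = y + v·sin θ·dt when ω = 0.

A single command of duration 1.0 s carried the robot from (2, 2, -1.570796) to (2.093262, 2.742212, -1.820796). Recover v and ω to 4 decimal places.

Δθ = -1.820796 − -1.570796 = -0.250000
ω = Δθ/dt = -0.250000/1.0 = -0.2500
R = −Δy/(cos θ' − cos θ) = 3.0000
v = R·ω = 3.0000·-0.2500 = -0.7500

v = -0.7500, ω = -0.2500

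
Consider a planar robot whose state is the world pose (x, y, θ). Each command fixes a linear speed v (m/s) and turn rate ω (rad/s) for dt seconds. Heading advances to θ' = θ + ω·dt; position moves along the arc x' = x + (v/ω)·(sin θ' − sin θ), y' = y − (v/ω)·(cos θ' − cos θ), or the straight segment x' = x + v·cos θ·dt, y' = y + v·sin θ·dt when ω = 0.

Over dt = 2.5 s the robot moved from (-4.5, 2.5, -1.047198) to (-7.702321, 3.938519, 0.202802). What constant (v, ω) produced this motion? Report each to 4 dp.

v = -1.5000, ω = 0.5000

Δθ = 0.202802 − -1.047198 = 1.250000
ω = Δθ/dt = 1.250000/2.5 = 0.5000
R = Δx/(sin θ' − sin θ) = -3.0000
v = R·ω = -3.0000·0.5000 = -1.5000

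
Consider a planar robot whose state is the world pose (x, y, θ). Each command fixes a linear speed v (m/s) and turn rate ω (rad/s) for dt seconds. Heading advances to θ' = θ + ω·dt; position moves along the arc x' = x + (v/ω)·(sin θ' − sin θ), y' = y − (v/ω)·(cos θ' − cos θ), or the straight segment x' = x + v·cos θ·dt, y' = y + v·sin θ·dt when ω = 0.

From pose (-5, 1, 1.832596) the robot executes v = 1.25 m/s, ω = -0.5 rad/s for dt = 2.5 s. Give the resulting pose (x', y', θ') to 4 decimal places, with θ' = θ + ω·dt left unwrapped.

(-3.9607, 3.7346, 0.5826)

θ' = 1.8326 + -0.5·2.5 = 0.5826
R = v/ω = 1.25/-0.5 = -2.5000
x' = -5 + -2.5000·(sin 0.5826 − sin 1.8326) = -3.9607
y' = 1 − -2.5000·(cos 0.5826 − cos 1.8326) = 3.7346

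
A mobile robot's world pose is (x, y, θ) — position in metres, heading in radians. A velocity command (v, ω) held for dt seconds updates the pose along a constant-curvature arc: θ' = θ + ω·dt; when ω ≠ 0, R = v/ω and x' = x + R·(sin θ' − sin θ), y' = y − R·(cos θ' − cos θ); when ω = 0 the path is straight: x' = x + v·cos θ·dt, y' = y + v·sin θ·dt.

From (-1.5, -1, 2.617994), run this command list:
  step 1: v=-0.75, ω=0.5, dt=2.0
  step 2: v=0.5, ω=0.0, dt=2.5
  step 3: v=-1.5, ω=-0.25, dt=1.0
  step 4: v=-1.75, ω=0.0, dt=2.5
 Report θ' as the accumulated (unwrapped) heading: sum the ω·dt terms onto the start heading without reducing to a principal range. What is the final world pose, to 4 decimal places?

step 1: θ'=3.6180 (R=-1.5000) → pose (-0.0621, -1.0339, 3.6180)
step 2: θ'=3.6180 (straight) → pose (-1.1729, -1.6072, 3.6180)
step 3: θ'=3.3680 (R=6.0000) → pose (0.2317, -1.0922, 3.3680)
step 4: θ'=3.3680 (straight) → pose (4.4951, -0.1101, 3.3680)

(4.4951, -0.1101, 3.3680)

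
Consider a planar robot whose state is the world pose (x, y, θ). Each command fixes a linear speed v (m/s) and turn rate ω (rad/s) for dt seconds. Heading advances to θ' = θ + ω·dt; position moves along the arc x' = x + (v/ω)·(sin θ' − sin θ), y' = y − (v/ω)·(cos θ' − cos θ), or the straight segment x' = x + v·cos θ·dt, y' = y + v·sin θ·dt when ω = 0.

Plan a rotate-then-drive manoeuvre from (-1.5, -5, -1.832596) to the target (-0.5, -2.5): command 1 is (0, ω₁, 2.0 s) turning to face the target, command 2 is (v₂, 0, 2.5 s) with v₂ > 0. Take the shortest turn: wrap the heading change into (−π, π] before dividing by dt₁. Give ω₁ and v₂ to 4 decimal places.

heading to target = atan2(-2.5−-5, -0.5−-1.5) = 1.1903
Δθ = wrap(1.1903 − -1.8326) = 3.0229; ω₁ = Δθ/dt₁ = 1.5114
distance = √((-0.5−-1.5)² + (-2.5−-5)²) = 2.6926; v₂ = distance/dt₂ = 1.0770

ω₁ = 1.5114, v₂ = 1.0770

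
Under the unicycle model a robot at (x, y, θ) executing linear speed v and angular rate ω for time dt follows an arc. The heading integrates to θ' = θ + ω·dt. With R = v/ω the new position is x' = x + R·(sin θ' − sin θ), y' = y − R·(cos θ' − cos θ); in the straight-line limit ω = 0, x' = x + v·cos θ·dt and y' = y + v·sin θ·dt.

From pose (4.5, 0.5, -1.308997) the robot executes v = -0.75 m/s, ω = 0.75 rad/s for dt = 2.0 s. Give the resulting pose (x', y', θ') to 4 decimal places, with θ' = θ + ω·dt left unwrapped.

(3.3442, 1.2230, 0.1910)

θ' = -1.3090 + 0.75·2.0 = 0.1910
R = v/ω = -0.75/0.75 = -1.0000
x' = 4.5 + -1.0000·(sin 0.1910 − sin -1.3090) = 3.3442
y' = 0.5 − -1.0000·(cos 0.1910 − cos -1.3090) = 1.2230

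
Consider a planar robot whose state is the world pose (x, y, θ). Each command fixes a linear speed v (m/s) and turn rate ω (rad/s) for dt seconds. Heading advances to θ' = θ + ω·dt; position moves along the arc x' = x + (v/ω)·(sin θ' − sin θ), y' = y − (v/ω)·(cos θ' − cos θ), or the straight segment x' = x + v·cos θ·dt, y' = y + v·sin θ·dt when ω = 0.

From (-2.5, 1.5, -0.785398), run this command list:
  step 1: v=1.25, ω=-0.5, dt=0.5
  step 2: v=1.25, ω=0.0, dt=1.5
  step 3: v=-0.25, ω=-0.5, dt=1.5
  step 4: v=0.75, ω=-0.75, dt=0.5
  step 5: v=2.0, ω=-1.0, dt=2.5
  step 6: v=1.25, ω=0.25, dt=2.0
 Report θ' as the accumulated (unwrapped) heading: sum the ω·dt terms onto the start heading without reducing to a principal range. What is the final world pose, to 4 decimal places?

step 1: θ'=-1.0354 (R=-2.5000) → pose (-2.1176, 1.0077, -1.0354)
step 2: θ'=-1.0354 (straight) → pose (-1.1610, -0.6049, -1.0354)
step 3: θ'=-1.7854 (R=0.5000) → pose (-1.2195, -0.2434, -1.7854)
step 4: θ'=-2.1604 (R=-1.0000) → pose (-1.3654, -0.5864, -2.1604)
step 5: θ'=-4.6604 (R=-2.0000) → pose (-5.0250, 0.4217, -4.6604)
step 6: θ'=-4.1604 (R=5.0000) → pose (-5.7609, 2.7838, -4.1604)

(-5.7609, 2.7838, -4.1604)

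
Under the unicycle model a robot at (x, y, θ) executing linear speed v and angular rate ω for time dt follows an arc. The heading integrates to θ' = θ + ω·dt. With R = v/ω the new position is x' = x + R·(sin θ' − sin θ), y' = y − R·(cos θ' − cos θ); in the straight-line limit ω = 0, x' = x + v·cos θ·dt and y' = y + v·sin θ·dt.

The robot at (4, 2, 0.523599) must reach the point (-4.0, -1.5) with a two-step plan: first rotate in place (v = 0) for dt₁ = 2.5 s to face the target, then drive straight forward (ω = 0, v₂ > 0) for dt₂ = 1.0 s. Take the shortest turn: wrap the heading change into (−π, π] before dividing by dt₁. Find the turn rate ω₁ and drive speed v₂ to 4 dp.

ω₁ = 1.2122, v₂ = 8.7321

heading to target = atan2(-1.5−2, -4−4) = -2.7292
Δθ = wrap(-2.7292 − 0.5236) = 3.0304; ω₁ = Δθ/dt₁ = 1.2122
distance = √((-4−4)² + (-1.5−2)²) = 8.7321; v₂ = distance/dt₂ = 8.7321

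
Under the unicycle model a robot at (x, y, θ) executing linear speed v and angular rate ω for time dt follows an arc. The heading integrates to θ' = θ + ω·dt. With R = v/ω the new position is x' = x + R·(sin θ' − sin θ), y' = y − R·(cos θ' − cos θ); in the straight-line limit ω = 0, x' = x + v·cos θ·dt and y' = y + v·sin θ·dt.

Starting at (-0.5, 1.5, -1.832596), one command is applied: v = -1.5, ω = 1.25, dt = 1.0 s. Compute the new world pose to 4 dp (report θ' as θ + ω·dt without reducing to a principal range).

θ' = -1.8326 + 1.25·1.0 = -0.5826
R = v/ω = -1.5/1.25 = -1.2000
x' = -0.5 + -1.2000·(sin -0.5826 − sin -1.8326) = -0.9989
y' = 1.5 − -1.2000·(cos -0.5826 − cos -1.8326) = 2.8126

(-0.9989, 2.8126, -0.5826)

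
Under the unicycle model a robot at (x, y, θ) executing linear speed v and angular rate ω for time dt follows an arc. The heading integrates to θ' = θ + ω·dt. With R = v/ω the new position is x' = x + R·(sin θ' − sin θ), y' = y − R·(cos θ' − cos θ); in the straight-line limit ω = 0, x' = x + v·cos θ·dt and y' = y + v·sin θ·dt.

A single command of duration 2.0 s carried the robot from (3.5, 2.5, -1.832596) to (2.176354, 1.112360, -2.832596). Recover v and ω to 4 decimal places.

Δθ = -2.832596 − -1.832596 = -1.000000
ω = Δθ/dt = -1.000000/2.0 = -0.5000
R = −Δy/(cos θ' − cos θ) = -2.0000
v = R·ω = -2.0000·-0.5000 = 1.0000

v = 1.0000, ω = -0.5000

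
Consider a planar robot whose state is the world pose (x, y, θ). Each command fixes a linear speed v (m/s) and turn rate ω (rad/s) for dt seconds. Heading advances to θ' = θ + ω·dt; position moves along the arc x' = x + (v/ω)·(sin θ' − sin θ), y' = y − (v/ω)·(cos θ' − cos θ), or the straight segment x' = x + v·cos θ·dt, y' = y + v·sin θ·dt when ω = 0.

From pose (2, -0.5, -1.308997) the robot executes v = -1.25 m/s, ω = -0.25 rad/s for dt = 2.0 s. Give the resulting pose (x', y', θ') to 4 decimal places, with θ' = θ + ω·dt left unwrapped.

(1.9708, 1.9739, -1.8090)

θ' = -1.3090 + -0.25·2.0 = -1.8090
R = v/ω = -1.25/-0.25 = 5.0000
x' = 2 + 5.0000·(sin -1.8090 − sin -1.3090) = 1.9708
y' = -0.5 − 5.0000·(cos -1.8090 − cos -1.3090) = 1.9739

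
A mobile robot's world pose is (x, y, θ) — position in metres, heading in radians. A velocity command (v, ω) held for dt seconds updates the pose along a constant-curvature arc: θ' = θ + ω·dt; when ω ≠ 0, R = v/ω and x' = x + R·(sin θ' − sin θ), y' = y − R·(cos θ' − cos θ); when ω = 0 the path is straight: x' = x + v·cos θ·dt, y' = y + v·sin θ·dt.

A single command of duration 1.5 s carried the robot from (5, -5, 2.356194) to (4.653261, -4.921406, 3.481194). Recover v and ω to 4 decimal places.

Δθ = 3.481194 − 2.356194 = 1.125000
ω = Δθ/dt = 1.125000/1.5 = 0.7500
R = Δx/(sin θ' − sin θ) = 0.3333
v = R·ω = 0.3333·0.7500 = 0.2500

v = 0.2500, ω = 0.7500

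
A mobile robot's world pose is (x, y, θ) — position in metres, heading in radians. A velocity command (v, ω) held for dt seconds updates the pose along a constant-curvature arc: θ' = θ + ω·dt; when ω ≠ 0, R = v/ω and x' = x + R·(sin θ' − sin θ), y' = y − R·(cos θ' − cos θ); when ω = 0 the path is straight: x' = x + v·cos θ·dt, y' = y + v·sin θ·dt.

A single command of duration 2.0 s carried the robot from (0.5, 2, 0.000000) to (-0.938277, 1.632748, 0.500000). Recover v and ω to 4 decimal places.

Δθ = 0.500000 − 0.000000 = 0.500000
ω = Δθ/dt = 0.500000/2.0 = 0.2500
R = Δx/(sin θ' − sin θ) = -3.0000
v = R·ω = -3.0000·0.2500 = -0.7500

v = -0.7500, ω = 0.2500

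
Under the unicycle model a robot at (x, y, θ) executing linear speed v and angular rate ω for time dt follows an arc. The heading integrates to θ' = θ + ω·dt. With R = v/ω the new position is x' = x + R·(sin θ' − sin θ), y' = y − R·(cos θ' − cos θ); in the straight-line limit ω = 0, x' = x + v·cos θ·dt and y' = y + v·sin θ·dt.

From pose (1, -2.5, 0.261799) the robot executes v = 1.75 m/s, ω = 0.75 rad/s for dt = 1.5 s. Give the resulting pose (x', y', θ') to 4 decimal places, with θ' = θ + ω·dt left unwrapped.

θ' = 0.2618 + 0.75·1.5 = 1.3868
R = v/ω = 1.75/0.75 = 2.3333
x' = 1 + 2.3333·(sin 1.3868 − sin 0.2618) = 2.6900
y' = -2.5 − 2.3333·(cos 1.3868 − cos 0.2618) = -0.6731

(2.6900, -0.6731, 1.3868)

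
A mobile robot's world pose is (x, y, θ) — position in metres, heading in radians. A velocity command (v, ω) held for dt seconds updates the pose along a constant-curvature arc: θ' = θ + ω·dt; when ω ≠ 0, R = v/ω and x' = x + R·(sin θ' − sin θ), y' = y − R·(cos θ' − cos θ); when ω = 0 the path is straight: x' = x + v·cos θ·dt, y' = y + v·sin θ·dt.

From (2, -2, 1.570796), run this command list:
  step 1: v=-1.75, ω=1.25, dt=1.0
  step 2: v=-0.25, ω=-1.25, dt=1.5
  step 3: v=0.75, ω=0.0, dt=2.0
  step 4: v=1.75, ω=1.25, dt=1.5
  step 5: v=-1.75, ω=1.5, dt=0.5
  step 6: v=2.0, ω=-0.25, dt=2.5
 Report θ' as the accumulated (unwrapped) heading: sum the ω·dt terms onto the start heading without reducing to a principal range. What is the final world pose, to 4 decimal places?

(-0.7907, -0.7977, 2.9458)

step 1: θ'=2.8208 (R=-1.4000) → pose (2.9585, -3.3286, 2.8208)
step 2: θ'=0.9458 (R=0.2000) → pose (3.0577, -3.6354, 0.9458)
step 3: θ'=0.9458 (straight) → pose (3.9353, -2.4190, 0.9458)
step 4: θ'=2.8208 (R=1.4000) → pose (3.2414, -0.2712, 2.8208)
step 5: θ'=3.5708 (R=-1.1667) → pose (4.0948, -0.2249, 3.5708)
step 6: θ'=2.9458 (R=-8.0000) → pose (-0.7907, -0.7977, 2.9458)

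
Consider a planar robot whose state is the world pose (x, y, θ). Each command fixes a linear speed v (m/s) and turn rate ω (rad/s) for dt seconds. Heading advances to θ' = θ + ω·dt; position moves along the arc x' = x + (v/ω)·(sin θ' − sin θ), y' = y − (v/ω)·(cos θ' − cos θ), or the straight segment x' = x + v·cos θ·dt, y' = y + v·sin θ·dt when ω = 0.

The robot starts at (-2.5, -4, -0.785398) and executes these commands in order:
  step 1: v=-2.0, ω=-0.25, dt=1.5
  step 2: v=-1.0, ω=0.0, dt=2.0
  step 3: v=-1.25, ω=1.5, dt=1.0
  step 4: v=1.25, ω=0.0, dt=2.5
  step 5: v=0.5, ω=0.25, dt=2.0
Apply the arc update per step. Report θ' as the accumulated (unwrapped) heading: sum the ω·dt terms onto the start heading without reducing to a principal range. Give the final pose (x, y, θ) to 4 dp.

(-2.2495, 2.3435, 0.8396)

step 1: θ'=-1.1604 (R=8.0000) → pose (-4.1788, -1.5349, -1.1604)
step 2: θ'=-1.1604 (straight) → pose (-4.9768, 0.2990, -1.1604)
step 3: θ'=0.3396 (R=-0.8333) → pose (-6.0185, 0.7522, 0.3396)
step 4: θ'=0.3396 (straight) → pose (-3.0720, 1.7932, 0.3396)
step 5: θ'=0.8396 (R=2.0000) → pose (-2.2495, 2.3435, 0.8396)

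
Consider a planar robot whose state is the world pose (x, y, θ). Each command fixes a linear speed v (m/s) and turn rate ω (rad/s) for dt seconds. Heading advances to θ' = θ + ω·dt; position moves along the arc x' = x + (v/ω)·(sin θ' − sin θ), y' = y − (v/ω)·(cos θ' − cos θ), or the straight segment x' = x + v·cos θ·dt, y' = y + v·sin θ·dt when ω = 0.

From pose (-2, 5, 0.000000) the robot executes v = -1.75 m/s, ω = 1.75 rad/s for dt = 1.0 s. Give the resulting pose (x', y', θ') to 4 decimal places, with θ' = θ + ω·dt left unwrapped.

θ' = 0.0000 + 1.75·1.0 = 1.7500
R = v/ω = -1.75/1.75 = -1.0000
x' = -2 + -1.0000·(sin 1.7500 − sin 0.0000) = -2.9840
y' = 5 − -1.0000·(cos 1.7500 − cos 0.0000) = 3.8218

(-2.9840, 3.8218, 1.7500)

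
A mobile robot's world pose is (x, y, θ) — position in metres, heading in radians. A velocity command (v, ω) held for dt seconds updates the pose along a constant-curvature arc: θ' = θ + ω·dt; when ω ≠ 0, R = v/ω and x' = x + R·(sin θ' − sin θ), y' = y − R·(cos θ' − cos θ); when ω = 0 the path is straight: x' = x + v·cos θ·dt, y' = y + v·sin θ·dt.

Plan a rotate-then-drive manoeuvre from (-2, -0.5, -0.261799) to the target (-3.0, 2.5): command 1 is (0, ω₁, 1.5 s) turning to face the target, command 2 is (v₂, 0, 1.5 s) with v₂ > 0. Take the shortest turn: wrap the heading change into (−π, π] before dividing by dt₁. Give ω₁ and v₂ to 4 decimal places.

ω₁ = 1.4362, v₂ = 2.1082

heading to target = atan2(2.5−-0.5, -3−-2) = 1.8925
Δθ = wrap(1.8925 − -0.2618) = 2.1543; ω₁ = Δθ/dt₁ = 1.4362
distance = √((-3−-2)² + (2.5−-0.5)²) = 3.1623; v₂ = distance/dt₂ = 2.1082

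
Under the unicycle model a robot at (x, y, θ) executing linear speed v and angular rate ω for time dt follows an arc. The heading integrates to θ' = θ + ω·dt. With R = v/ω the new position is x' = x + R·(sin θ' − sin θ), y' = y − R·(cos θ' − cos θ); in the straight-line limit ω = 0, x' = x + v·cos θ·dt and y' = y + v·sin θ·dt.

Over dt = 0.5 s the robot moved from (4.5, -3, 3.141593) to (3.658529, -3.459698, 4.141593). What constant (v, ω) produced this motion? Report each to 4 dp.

Δθ = 4.141593 − 3.141593 = 1.000000
ω = Δθ/dt = 1.000000/0.5 = 2.0000
R = Δx/(sin θ' − sin θ) = 1.0000
v = R·ω = 1.0000·2.0000 = 2.0000

v = 2.0000, ω = 2.0000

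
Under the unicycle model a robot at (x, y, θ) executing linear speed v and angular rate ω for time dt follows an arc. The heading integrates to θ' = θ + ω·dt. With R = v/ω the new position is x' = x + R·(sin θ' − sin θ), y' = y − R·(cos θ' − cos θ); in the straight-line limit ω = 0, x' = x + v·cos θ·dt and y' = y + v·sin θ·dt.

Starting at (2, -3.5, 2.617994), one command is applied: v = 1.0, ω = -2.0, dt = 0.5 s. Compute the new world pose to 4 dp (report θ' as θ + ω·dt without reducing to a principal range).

θ' = 2.6180 + -2.0·0.5 = 1.6180
R = v/ω = 1.0/-2.0 = -0.5000
x' = 2 + -0.5000·(sin 1.6180 − sin 2.6180) = 1.7506
y' = -3.5 − -0.5000·(cos 1.6180 − cos 2.6180) = -3.0906

(1.7506, -3.0906, 1.6180)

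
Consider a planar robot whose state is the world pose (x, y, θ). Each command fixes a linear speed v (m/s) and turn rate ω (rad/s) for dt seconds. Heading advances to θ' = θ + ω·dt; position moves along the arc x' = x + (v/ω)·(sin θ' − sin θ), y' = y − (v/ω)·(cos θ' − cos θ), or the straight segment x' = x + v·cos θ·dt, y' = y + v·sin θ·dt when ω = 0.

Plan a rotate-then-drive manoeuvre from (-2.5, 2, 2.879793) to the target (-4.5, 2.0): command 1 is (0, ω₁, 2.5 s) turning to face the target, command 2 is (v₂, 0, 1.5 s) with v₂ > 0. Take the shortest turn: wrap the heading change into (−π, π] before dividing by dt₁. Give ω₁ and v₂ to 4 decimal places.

heading to target = atan2(2−2, -4.5−-2.5) = 3.1416
Δθ = wrap(3.1416 − 2.8798) = 0.2618; ω₁ = Δθ/dt₁ = 0.1047
distance = √((-4.5−-2.5)² + (2−2)²) = 2.0000; v₂ = distance/dt₂ = 1.3333

ω₁ = 0.1047, v₂ = 1.3333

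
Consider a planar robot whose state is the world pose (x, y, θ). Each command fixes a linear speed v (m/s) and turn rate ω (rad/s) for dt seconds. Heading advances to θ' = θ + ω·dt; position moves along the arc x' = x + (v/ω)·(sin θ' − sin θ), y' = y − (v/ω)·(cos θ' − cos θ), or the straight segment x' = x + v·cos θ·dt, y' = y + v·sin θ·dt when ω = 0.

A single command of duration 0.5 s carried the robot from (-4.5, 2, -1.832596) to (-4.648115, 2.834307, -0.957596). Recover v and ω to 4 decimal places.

v = -1.7500, ω = 1.7500

Δθ = -0.957596 − -1.832596 = 0.875000
ω = Δθ/dt = 0.875000/0.5 = 1.7500
R = −Δy/(cos θ' − cos θ) = -1.0000
v = R·ω = -1.0000·1.7500 = -1.7500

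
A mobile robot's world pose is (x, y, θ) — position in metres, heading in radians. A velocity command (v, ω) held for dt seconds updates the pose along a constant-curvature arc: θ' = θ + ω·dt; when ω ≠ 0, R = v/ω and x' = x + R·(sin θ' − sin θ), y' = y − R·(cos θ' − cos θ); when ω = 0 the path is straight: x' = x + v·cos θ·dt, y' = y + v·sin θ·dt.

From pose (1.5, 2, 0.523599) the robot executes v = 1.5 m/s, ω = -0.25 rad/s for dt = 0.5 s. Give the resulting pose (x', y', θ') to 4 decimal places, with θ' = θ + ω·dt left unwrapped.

θ' = 0.5236 + -0.25·0.5 = 0.3986
R = v/ω = 1.5/-0.25 = -6.0000
x' = 1.5 + -6.0000·(sin 0.3986 − sin 0.5236) = 2.1712
y' = 2 − -6.0000·(cos 0.3986 − cos 0.5236) = 2.3335

(2.1712, 2.3335, 0.3986)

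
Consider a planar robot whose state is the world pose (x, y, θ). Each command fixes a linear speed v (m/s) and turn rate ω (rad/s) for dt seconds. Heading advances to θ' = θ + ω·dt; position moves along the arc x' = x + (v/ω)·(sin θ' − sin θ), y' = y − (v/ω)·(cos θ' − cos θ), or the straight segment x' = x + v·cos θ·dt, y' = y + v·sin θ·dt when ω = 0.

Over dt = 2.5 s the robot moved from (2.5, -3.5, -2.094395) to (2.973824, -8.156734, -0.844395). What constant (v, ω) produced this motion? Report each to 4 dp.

v = 2.0000, ω = 0.5000

Δθ = -0.844395 − -2.094395 = 1.250000
ω = Δθ/dt = 1.250000/2.5 = 0.5000
R = −Δy/(cos θ' − cos θ) = 4.0000
v = R·ω = 4.0000·0.5000 = 2.0000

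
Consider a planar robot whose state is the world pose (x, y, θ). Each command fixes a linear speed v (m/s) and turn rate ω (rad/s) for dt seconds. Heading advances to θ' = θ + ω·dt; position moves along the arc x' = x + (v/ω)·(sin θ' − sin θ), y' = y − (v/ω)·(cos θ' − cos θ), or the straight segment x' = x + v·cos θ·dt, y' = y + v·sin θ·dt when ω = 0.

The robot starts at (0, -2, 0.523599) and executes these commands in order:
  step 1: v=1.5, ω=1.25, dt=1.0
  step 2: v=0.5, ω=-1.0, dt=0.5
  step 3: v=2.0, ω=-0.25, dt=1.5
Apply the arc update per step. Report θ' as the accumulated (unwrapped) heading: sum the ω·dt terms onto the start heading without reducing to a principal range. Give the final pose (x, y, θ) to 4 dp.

step 1: θ'=1.7736 (R=1.2000) → pose (0.5754, -0.7191, 1.7736)
step 2: θ'=1.2736 (R=-0.5000) → pose (0.5871, -0.4719, 1.2736)
step 3: θ'=0.8986 (R=-8.0000) → pose (1.9767, 2.1670, 0.8986)

(1.9767, 2.1670, 0.8986)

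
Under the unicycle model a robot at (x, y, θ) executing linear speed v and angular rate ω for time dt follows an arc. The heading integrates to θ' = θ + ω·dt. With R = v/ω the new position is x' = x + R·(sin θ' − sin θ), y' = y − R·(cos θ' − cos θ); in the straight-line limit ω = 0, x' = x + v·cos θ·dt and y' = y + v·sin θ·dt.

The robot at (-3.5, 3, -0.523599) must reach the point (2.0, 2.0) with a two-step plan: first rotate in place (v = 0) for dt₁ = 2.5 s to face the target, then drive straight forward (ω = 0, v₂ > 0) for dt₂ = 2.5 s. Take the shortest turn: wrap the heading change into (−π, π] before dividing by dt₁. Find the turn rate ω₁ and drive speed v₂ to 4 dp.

ω₁ = 0.1375, v₂ = 2.2361

heading to target = atan2(2−3, 2−-3.5) = -0.1799
Δθ = wrap(-0.1799 − -0.5236) = 0.3437; ω₁ = Δθ/dt₁ = 0.1375
distance = √((2−-3.5)² + (2−3)²) = 5.5902; v₂ = distance/dt₂ = 2.2361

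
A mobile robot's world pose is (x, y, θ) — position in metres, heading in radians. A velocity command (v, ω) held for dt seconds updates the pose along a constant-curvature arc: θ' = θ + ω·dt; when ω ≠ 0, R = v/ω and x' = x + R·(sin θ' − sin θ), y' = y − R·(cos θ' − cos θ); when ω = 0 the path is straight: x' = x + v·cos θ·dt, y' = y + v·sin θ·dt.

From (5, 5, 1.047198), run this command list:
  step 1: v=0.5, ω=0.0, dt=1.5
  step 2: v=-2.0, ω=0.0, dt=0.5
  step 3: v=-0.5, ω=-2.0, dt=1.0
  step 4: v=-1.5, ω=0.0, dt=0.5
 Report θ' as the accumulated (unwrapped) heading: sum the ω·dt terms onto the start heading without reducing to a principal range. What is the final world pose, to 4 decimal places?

step 1: θ'=1.0472 (straight) → pose (5.3750, 5.6495, 1.0472)
step 2: θ'=1.0472 (straight) → pose (4.8750, 4.7835, 1.0472)
step 3: θ'=-0.9528 (R=0.2500) → pose (4.4547, 4.7636, -0.9528)
step 4: θ'=-0.9528 (straight) → pose (4.0202, 5.3749, -0.9528)

(4.0202, 5.3749, -0.9528)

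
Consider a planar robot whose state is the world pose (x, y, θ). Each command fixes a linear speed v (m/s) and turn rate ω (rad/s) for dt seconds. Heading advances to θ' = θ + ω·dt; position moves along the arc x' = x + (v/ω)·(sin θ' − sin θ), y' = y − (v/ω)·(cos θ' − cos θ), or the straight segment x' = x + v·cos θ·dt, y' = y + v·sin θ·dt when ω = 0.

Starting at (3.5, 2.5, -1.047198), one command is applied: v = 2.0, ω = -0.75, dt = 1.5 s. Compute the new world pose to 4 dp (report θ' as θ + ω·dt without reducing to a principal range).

θ' = -1.0472 + -0.75·1.5 = -2.1722
R = v/ω = 2.0/-0.75 = -2.6667
x' = 3.5 + -2.6667·(sin -2.1722 − sin -1.0472) = 3.3894
y' = 2.5 − -2.6667·(cos -2.1722 − cos -1.0472) = -0.3421

(3.3894, -0.3421, -2.1722)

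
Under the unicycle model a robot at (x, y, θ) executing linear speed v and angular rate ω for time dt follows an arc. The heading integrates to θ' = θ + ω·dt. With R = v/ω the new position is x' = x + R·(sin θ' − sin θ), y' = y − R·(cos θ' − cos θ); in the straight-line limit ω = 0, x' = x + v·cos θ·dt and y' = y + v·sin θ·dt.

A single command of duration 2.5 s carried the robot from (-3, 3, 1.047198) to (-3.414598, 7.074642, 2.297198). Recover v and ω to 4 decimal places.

Δθ = 2.297198 − 1.047198 = 1.250000
ω = Δθ/dt = 1.250000/2.5 = 0.5000
R = −Δy/(cos θ' − cos θ) = 3.5000
v = R·ω = 3.5000·0.5000 = 1.7500

v = 1.7500, ω = 0.5000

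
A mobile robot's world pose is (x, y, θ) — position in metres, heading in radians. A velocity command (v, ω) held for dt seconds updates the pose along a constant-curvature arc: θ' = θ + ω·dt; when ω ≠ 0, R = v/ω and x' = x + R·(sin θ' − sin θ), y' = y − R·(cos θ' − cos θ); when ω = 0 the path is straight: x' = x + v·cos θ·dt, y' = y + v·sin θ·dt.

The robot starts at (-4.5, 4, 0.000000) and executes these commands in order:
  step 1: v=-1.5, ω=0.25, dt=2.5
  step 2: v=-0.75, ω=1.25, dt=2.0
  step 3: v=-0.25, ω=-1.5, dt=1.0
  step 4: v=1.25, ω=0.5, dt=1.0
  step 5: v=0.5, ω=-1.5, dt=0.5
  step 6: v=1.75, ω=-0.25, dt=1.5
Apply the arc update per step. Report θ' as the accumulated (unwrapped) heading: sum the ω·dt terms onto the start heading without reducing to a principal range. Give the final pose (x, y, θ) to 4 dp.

step 1: θ'=0.6250 (R=-6.0000) → pose (-8.0106, 2.8658, 0.6250)
step 2: θ'=3.1250 (R=-0.6000) → pose (-7.6695, 1.7793, 3.1250)
step 3: θ'=1.6250 (R=0.1667) → pose (-7.5058, 1.6217, 1.6250)
step 4: θ'=2.1250 (R=2.5000) → pose (-7.8764, 2.8019, 2.1250)
step 5: θ'=1.3750 (R=-0.3333) → pose (-7.9199, 3.0422, 1.3750)
step 6: θ'=1.0000 (R=-7.0000) → pose (-6.9439, 5.4624, 1.0000)

(-6.9439, 5.4624, 1.0000)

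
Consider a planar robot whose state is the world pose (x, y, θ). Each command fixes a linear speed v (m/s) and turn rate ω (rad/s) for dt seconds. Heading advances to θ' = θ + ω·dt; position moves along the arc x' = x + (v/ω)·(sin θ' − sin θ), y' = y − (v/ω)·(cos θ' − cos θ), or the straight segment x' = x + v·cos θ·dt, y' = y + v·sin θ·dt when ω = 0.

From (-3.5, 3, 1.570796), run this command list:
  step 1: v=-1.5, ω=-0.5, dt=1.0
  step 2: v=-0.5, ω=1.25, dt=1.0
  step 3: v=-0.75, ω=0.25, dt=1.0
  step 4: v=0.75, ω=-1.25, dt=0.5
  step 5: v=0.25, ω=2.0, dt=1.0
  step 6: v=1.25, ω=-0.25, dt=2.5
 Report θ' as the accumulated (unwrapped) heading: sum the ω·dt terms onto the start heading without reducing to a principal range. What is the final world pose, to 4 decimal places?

(-6.3854, -0.5077, 3.3208)

step 1: θ'=1.0708 (R=3.0000) → pose (-3.8673, 1.5617, 1.0708)
step 2: θ'=2.3208 (R=-0.4000) → pose (-3.8089, 1.0973, 2.3208)
step 3: θ'=2.5708 (R=-3.0000) → pose (-3.2347, 0.6178, 2.5708)
step 4: θ'=1.9458 (R=-0.6000) → pose (-3.4689, 0.9029, 1.9458)
step 5: θ'=3.9458 (R=0.1250) → pose (-3.6752, 0.9438, 3.9458)
step 6: θ'=3.3208 (R=-5.0000) → pose (-6.3854, -0.5077, 3.3208)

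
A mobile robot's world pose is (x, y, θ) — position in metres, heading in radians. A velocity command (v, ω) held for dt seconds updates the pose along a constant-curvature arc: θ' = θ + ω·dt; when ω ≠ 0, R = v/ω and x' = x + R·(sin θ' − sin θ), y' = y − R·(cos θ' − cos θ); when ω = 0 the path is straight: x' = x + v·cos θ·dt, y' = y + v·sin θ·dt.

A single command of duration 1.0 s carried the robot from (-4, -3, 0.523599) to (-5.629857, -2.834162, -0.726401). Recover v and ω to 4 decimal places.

Δθ = -0.726401 − 0.523599 = -1.250000
ω = Δθ/dt = -1.250000/1.0 = -1.2500
R = Δx/(sin θ' − sin θ) = 1.4000
v = R·ω = 1.4000·-1.2500 = -1.7500

v = -1.7500, ω = -1.2500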